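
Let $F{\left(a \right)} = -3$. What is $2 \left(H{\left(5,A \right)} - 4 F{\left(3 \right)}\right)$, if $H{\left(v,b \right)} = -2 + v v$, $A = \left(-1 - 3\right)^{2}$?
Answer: $70$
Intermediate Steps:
$A = 16$ ($A = \left(-4\right)^{2} = 16$)
$H{\left(v,b \right)} = -2 + v^{2}$
$2 \left(H{\left(5,A \right)} - 4 F{\left(3 \right)}\right) = 2 \left(\left(-2 + 5^{2}\right) - -12\right) = 2 \left(\left(-2 + 25\right) + 12\right) = 2 \left(23 + 12\right) = 2 \cdot 35 = 70$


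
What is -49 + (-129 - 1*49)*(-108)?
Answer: 19175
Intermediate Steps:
-49 + (-129 - 1*49)*(-108) = -49 + (-129 - 49)*(-108) = -49 - 178*(-108) = -49 + 19224 = 19175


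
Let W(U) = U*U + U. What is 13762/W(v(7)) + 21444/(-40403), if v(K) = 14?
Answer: 39394489/606045 ≈ 65.003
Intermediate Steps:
W(U) = U + U**2 (W(U) = U**2 + U = U + U**2)
13762/W(v(7)) + 21444/(-40403) = 13762/((14*(1 + 14))) + 21444/(-40403) = 13762/((14*15)) + 21444*(-1/40403) = 13762/210 - 21444/40403 = 13762*(1/210) - 21444/40403 = 983/15 - 21444/40403 = 39394489/606045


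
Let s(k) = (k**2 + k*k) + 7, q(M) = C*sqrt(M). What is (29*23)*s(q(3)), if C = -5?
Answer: 104719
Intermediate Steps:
q(M) = -5*sqrt(M)
s(k) = 7 + 2*k**2 (s(k) = (k**2 + k**2) + 7 = 2*k**2 + 7 = 7 + 2*k**2)
(29*23)*s(q(3)) = (29*23)*(7 + 2*(-5*sqrt(3))**2) = 667*(7 + 2*75) = 667*(7 + 150) = 667*157 = 104719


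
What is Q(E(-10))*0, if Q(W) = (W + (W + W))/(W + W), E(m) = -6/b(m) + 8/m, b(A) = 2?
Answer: 0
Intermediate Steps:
E(m) = -3 + 8/m (E(m) = -6/2 + 8/m = -6*½ + 8/m = -3 + 8/m)
Q(W) = 3/2 (Q(W) = (W + 2*W)/((2*W)) = (3*W)*(1/(2*W)) = 3/2)
Q(E(-10))*0 = (3/2)*0 = 0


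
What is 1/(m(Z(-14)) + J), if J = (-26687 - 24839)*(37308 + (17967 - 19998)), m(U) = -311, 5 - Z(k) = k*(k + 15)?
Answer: -1/1817683013 ≈ -5.5015e-10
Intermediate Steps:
Z(k) = 5 - k*(15 + k) (Z(k) = 5 - k*(k + 15) = 5 - k*(15 + k))
J = -1817682702 (J = -51526*(37308 - 2031) = -51526*35277 = -1817682702)
1/(m(Z(-14)) + J) = 1/(-311 - 1817682702) = 1/(-1817683013) = -1/1817683013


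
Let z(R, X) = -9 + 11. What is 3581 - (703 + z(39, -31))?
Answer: 2876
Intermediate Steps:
z(R, X) = 2
3581 - (703 + z(39, -31)) = 3581 - (703 + 2) = 3581 - 1*705 = 3581 - 705 = 2876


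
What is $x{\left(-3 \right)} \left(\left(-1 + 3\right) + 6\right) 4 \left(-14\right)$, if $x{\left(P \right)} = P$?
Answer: $1344$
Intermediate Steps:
$x{\left(-3 \right)} \left(\left(-1 + 3\right) + 6\right) 4 \left(-14\right) = - 3 \left(\left(-1 + 3\right) + 6\right) 4 \left(-14\right) = - 3 \left(2 + 6\right) 4 \left(-14\right) = - 3 \cdot 8 \cdot 4 \left(-14\right) = \left(-3\right) 32 \left(-14\right) = \left(-96\right) \left(-14\right) = 1344$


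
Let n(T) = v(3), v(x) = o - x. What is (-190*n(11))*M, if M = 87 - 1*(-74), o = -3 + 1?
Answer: 152950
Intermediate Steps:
o = -2
v(x) = -2 - x
n(T) = -5 (n(T) = -2 - 1*3 = -2 - 3 = -5)
M = 161 (M = 87 + 74 = 161)
(-190*n(11))*M = -190*(-5)*161 = 950*161 = 152950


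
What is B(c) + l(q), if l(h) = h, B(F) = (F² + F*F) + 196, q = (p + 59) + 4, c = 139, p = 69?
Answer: 38970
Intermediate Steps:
q = 132 (q = (69 + 59) + 4 = 128 + 4 = 132)
B(F) = 196 + 2*F² (B(F) = (F² + F²) + 196 = 2*F² + 196 = 196 + 2*F²)
B(c) + l(q) = (196 + 2*139²) + 132 = (196 + 2*19321) + 132 = (196 + 38642) + 132 = 38838 + 132 = 38970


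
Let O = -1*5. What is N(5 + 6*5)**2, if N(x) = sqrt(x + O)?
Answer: 30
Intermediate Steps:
O = -5
N(x) = sqrt(-5 + x) (N(x) = sqrt(x - 5) = sqrt(-5 + x))
N(5 + 6*5)**2 = (sqrt(-5 + (5 + 6*5)))**2 = (sqrt(-5 + (5 + 30)))**2 = (sqrt(-5 + 35))**2 = (sqrt(30))**2 = 30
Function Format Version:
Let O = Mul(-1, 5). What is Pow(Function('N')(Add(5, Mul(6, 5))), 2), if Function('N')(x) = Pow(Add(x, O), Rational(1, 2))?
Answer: 30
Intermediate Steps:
O = -5
Function('N')(x) = Pow(Add(-5, x), Rational(1, 2)) (Function('N')(x) = Pow(Add(x, -5), Rational(1, 2)) = Pow(Add(-5, x), Rational(1, 2)))
Pow(Function('N')(Add(5, Mul(6, 5))), 2) = Pow(Pow(Add(-5, Add(5, Mul(6, 5))), Rational(1, 2)), 2) = Pow(Pow(Add(-5, Add(5, 30)), Rational(1, 2)), 2) = Pow(Pow(Add(-5, 35), Rational(1, 2)), 2) = Pow(Pow(30, Rational(1, 2)), 2) = 30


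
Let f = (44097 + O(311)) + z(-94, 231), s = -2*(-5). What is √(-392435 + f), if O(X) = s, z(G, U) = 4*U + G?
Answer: I*√347498 ≈ 589.49*I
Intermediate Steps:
z(G, U) = G + 4*U
s = 10
O(X) = 10
f = 44937 (f = (44097 + 10) + (-94 + 4*231) = 44107 + (-94 + 924) = 44107 + 830 = 44937)
√(-392435 + f) = √(-392435 + 44937) = √(-347498) = I*√347498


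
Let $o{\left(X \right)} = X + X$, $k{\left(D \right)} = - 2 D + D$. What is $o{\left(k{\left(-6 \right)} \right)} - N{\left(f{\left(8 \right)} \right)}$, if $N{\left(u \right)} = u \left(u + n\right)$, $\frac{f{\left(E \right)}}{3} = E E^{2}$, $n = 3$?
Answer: $-2363892$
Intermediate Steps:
$k{\left(D \right)} = - D$
$f{\left(E \right)} = 3 E^{3}$ ($f{\left(E \right)} = 3 E E^{2} = 3 E^{3}$)
$o{\left(X \right)} = 2 X$
$N{\left(u \right)} = u \left(3 + u\right)$ ($N{\left(u \right)} = u \left(u + 3\right) = u \left(3 + u\right)$)
$o{\left(k{\left(-6 \right)} \right)} - N{\left(f{\left(8 \right)} \right)} = 2 \left(\left(-1\right) \left(-6\right)\right) - 3 \cdot 8^{3} \left(3 + 3 \cdot 8^{3}\right) = 2 \cdot 6 - 3 \cdot 512 \left(3 + 3 \cdot 512\right) = 12 - 1536 \left(3 + 1536\right) = 12 - 1536 \cdot 1539 = 12 - 2363904 = -2363892$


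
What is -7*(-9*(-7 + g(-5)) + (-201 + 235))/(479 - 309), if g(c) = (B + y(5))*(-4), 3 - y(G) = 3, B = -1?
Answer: -427/170 ≈ -2.5118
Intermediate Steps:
y(G) = 0 (y(G) = 3 - 1*3 = 3 - 3 = 0)
g(c) = 4 (g(c) = (-1 + 0)*(-4) = -1*(-4) = 4)
-7*(-9*(-7 + g(-5)) + (-201 + 235))/(479 - 309) = -7*(-9*(-7 + 4) + (-201 + 235))/(479 - 309) = -7*(-9*(-3) + 34)/170 = -7*(27 + 34)/170 = -427/170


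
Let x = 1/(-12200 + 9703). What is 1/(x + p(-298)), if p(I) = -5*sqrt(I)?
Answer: 2497*I/(-I + 12485*sqrt(298)) ≈ -5.3756e-8 + 0.011586*I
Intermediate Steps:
x = -1/2497 (x = 1/(-2497) = -1/2497 ≈ -0.00040048)
1/(x + p(-298)) = 1/(-1/2497 - 5*I*sqrt(298))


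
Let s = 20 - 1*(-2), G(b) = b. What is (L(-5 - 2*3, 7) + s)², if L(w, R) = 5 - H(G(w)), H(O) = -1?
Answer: 784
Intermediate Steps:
L(w, R) = 6 (L(w, R) = 5 - 1*(-1) = 5 + 1 = 6)
s = 22 (s = 20 + 2 = 22)
(L(-5 - 2*3, 7) + s)² = (6 + 22)² = 28² = 784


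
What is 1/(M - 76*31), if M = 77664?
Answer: 1/75308 ≈ 1.3279e-5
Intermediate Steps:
1/(M - 76*31) = 1/(77664 - 76*31) = 1/(77664 - 2356) = 1/75308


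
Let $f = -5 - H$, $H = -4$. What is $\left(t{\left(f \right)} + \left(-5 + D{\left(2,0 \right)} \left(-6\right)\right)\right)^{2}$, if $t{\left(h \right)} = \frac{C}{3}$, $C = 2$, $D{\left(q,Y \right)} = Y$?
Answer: $\frac{169}{9} \approx 18.778$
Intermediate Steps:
$f = -1$ ($f = -5 - -4 = -5 + 4 = -1$)
$t{\left(h \right)} = \frac{2}{3}$
$\left(t{\left(f \right)} + \left(-5 + D{\left(2,0 \right)} \left(-6\right)\right)\right)^{2} = \left(\frac{2}{3} + \left(-5 + 0 \left(-6\right)\right)\right)^{2} = \left(\frac{2}{3} + \left(-5 + 0\right)\right)^{2} = \left(\frac{2}{3} - 5\right)^{2} = \left(- \frac{13}{3}\right)^{2} = \frac{169}{9}$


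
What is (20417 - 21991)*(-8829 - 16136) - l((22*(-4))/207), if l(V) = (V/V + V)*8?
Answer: 8134045418/207 ≈ 3.9295e+7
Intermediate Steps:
l(V) = 8 + 8*V (l(V) = (1 + V)*8 = 8 + 8*V)
(20417 - 21991)*(-8829 - 16136) - l((22*(-4))/207) = (20417 - 21991)*(-8829 - 16136) - (8 + 8*((22*(-4))/207)) = -1574*(-24965) - (8 + 8*(-88*1/207)) = 39294910 - (8 + 8*(-88/207)) = 39294910 - (8 - 704/207) = 39294910 - 1*952/207 = 39294910 - 952/207 = 8134045418/207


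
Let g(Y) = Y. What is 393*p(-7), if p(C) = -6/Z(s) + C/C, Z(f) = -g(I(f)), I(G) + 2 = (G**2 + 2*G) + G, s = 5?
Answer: 8646/19 ≈ 455.05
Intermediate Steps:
I(G) = -2 + G**2 + 3*G (I(G) = -2 + ((G**2 + 2*G) + G) = -2 + (G**2 + 3*G) = -2 + G**2 + 3*G)
Z(f) = 2 - f**2 - 3*f (Z(f) = -(-2 + f**2 + 3*f) = 2 - f**2 - 3*f)
p(C) = 22/19 (p(C) = -6/(2 - 1*5**2 - 3*5) + C/C = -6/(2 - 1*25 - 15) + 1 = -6/(2 - 25 - 15) + 1 = -6/(-38) + 1 = -6*(-1/38) + 1 = 3/19 + 1 = 22/19)
393*p(-7) = 393*(22/19) = 8646/19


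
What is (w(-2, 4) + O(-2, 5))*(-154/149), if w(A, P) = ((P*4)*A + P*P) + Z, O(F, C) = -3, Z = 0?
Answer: 2926/149 ≈ 19.638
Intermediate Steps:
w(A, P) = P² + 4*A*P (w(A, P) = ((P*4)*A + P*P) + 0 = ((4*P)*A + P²) + 0 = (4*A*P + P²) + 0 = (P² + 4*A*P) + 0 = P² + 4*A*P)
(w(-2, 4) + O(-2, 5))*(-154/149) = (4*(4 + 4*(-2)) - 3)*(-154/149) = (4*(4 - 8) - 3)*(-154*1/149) = (4*(-4) - 3)*(-154/149) = (-16 - 3)*(-154/149) = -19*(-154/149) = 2926/149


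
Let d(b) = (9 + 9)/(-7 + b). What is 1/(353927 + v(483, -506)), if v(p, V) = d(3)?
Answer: 2/707845 ≈ 2.8255e-6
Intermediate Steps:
d(b) = 18/(-7 + b)
v(p, V) = -9/2 (v(p, V) = 18/(-7 + 3) = 18/(-4) = 18*(-1/4) = -9/2)
1/(353927 + v(483, -506)) = 1/(353927 - 9/2) = 1/(707845/2) = 2/707845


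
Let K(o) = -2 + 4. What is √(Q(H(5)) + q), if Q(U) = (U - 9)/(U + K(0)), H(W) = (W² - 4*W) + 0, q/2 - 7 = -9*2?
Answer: I*√1106/7 ≈ 4.7509*I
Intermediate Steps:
q = -22 (q = 14 + 2*(-9*2) = 14 + 2*(-18) = 14 - 36 = -22)
H(W) = W² - 4*W
K(o) = 2
Q(U) = (-9 + U)/(2 + U) (Q(U) = (U - 9)/(U + 2) = (-9 + U)/(2 + U))
√(Q(H(5)) + q) = √((-9 + 5*(-4 + 5))/(2 + 5*(-4 + 5)) - 22) = √((-9 + 5*1)/(2 + 5*1) - 22) = √((-9 + 5)/(2 + 5) - 22) = √(-4/7 - 22) = √(-158/7) = I*√1106/7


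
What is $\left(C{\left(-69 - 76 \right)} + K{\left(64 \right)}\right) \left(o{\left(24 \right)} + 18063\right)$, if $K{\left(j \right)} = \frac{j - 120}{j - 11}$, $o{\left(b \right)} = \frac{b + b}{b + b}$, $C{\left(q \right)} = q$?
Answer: $- \frac{139833424}{53} \approx -2.6384 \cdot 10^{6}$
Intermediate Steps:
$o{\left(b \right)} = 1$ ($o{\left(b \right)} = \frac{2 b}{2 b} = 2 b \frac{1}{2 b} = 1$)
$K{\left(j \right)} = \frac{-120 + j}{-11 + j}$
$\left(C{\left(-69 - 76 \right)} + K{\left(64 \right)}\right) \left(o{\left(24 \right)} + 18063\right) = \left(\left(-69 - 76\right) + \frac{-120 + 64}{-11 + 64}\right) \left(1 + 18063\right) = \left(-145 + \frac{1}{53} \left(-56\right)\right) 18064 = \left(-145 - \frac{56}{53}\right) 18064 = \left(- \frac{7741}{53}\right) 18064 = - \frac{139833424}{53}$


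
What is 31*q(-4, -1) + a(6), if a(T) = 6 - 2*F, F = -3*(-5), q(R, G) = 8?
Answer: 224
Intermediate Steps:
F = 15
a(T) = -24 (a(T) = 6 - 2*15 = 6 - 30 = -24)
31*q(-4, -1) + a(6) = 31*8 - 24 = 248 - 24 = 224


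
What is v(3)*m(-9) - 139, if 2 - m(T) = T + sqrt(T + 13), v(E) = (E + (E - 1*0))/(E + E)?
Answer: -130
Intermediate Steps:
v(E) = 1 (v(E) = (E + (E + 0))/((2*E)) = (E + E)*(1/(2*E)) = (2*E)*(1/(2*E)) = 1)
m(T) = 2 - T - sqrt(13 + T) (m(T) = 2 - (T + sqrt(T + 13)) = 2 - (T + sqrt(13 + T)) = 2 + (-T - sqrt(13 + T)) = 2 - T - sqrt(13 + T))
v(3)*m(-9) - 139 = 1*(2 - 1*(-9) - sqrt(13 - 9)) - 139 = 1*(2 + 9 - sqrt(4)) - 139 = 1*(2 + 9 - 1*2) - 139 = 1*(2 + 9 - 2) - 139 = 1*9 - 139 = 9 - 139 = -130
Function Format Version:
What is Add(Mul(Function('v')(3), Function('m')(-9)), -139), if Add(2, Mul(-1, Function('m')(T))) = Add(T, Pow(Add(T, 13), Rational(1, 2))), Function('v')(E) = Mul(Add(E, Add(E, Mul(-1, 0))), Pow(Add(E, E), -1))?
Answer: -130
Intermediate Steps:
Function('v')(E) = 1 (Function('v')(E) = Mul(Add(E, Add(E, 0)), Pow(Mul(2, E), -1)) = Mul(Add(E, E), Mul(Rational(1, 2), Pow(E, -1))) = Mul(Mul(2, E), Mul(Rational(1, 2), Pow(E, -1))) = 1)
Function('m')(T) = Add(2, Mul(-1, T), Mul(-1, Pow(Add(13, T), Rational(1, 2)))) (Function('m')(T) = Add(2, Mul(-1, Add(T, Pow(Add(T, 13), Rational(1, 2))))) = Add(2, Mul(-1, Add(T, Pow(Add(13, T), Rational(1, 2))))) = Add(2, Add(Mul(-1, T), Mul(-1, Pow(Add(13, T), Rational(1, 2))))) = Add(2, Mul(-1, T), Mul(-1, Pow(Add(13, T), Rational(1, 2)))))
Add(Mul(Function('v')(3), Function('m')(-9)), -139) = Add(Mul(1, Add(2, Mul(-1, -9), Mul(-1, Pow(Add(13, -9), Rational(1, 2))))), -139) = Add(Mul(1, Add(2, 9, Mul(-1, Pow(4, Rational(1, 2))))), -139) = Add(Mul(1, Add(2, 9, Mul(-1, 2))), -139) = Add(Mul(1, Add(2, 9, -2)), -139) = Add(Mul(1, 9), -139) = Add(9, -139) = -130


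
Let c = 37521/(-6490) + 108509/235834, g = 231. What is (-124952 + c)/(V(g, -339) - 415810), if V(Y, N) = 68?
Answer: 2173352386323/7230899788565 ≈ 0.30056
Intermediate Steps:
c = -185102366/34785515 (c = 37521*(-1/6490) + 108509*(1/235834) = -3411/590 + 108509/235834 = -185102366/34785515 ≈ -5.3213)
(-124952 + c)/(V(g, -339) - 415810) = (-124952 - 185102366/34785515)/(68 - 415810) = -4346704772646/34785515/(-415742) = -4346704772646/34785515*(-1/415742) = 2173352386323/7230899788565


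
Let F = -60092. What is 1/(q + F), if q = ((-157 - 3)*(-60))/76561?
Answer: -76561/4600694012 ≈ -1.6641e-5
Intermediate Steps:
q = 9600/76561 (q = -160*(-60)*(1/76561) = 9600*(1/76561) = 9600/76561 ≈ 0.12539)
1/(q + F) = 1/(9600/76561 - 60092) = 1/(-4600694012/76561) = -76561/4600694012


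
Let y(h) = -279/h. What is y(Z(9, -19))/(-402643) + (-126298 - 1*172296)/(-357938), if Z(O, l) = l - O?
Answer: 240446434691/288242460268 ≈ 0.83418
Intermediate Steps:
y(Z(9, -19))/(-402643) + (-126298 - 1*172296)/(-357938) = -279/(-19 - 1*9)/(-402643) + (-126298 - 1*172296)/(-357938) = -279/(-19 - 9)*(-1/402643) + (-126298 - 172296)*(-1/357938) = -279/(-28)*(-1/402643) - 298594*(-1/357938) = -279*(-1/28)*(-1/402643) + 149297/178969 = (279/28)*(-1/402643) + 149297/178969 = -279/11274004 + 149297/178969 = 240446434691/288242460268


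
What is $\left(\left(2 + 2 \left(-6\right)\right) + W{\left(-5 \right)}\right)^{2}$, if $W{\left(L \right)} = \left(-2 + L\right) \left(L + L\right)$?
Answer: $3600$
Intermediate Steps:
$W{\left(L \right)} = 2 L \left(-2 + L\right)$ ($W{\left(L \right)} = \left(-2 + L\right) 2 L = 2 L \left(-2 + L\right)$)
$\left(\left(2 + 2 \left(-6\right)\right) + W{\left(-5 \right)}\right)^{2} = \left(\left(2 + 2 \left(-6\right)\right) + 2 \left(-5\right) \left(-2 - 5\right)\right)^{2} = \left(\left(2 - 12\right) + 2 \left(-5\right) \left(-7\right)\right)^{2} = \left(-10 + 70\right)^{2} = 60^{2} = 3600$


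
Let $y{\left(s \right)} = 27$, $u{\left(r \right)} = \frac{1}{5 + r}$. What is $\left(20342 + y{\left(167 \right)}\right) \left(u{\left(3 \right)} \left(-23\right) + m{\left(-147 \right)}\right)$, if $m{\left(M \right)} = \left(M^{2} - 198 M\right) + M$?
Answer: $\frac{8239688249}{8} \approx 1.03 \cdot 10^{9}$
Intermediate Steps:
$m{\left(M \right)} = M^{2} - 197 M$
$\left(20342 + y{\left(167 \right)}\right) \left(u{\left(3 \right)} \left(-23\right) + m{\left(-147 \right)}\right) = \left(20342 + 27\right) \left(\frac{1}{5 + 3} \left(-23\right) - 147 \left(-197 - 147\right)\right) = 20369 \left(\frac{1}{8} \left(-23\right) - -50568\right) = 20369 \left(\frac{1}{8} \left(-23\right) + 50568\right) = 20369 \left(- \frac{23}{8} + 50568\right) = 20369 \cdot \frac{404521}{8} = \frac{8239688249}{8}$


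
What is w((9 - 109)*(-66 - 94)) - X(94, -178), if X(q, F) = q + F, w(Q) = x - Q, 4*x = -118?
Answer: -31891/2 ≈ -15946.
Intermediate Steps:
x = -59/2 (x = (¼)*(-118) = -59/2 ≈ -29.500)
w(Q) = -59/2 - Q
X(q, F) = F + q
w((9 - 109)*(-66 - 94)) - X(94, -178) = (-59/2 - (9 - 109)*(-66 - 94)) - (-178 + 94) = (-59/2 - (-100)*(-160)) - 1*(-84) = (-59/2 - 1*16000) + 84 = (-59/2 - 16000) + 84 = -32059/2 + 84 = -31891/2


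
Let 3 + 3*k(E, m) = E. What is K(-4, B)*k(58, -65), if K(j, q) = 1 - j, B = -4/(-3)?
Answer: 275/3 ≈ 91.667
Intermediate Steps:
k(E, m) = -1 + E/3
B = 4/3 (B = -4*(-⅓) = 4/3 ≈ 1.3333)
K(-4, B)*k(58, -65) = (1 - 1*(-4))*(-1 + (⅓)*58) = (1 + 4)*(-1 + 58/3) = 5*(55/3) = 275/3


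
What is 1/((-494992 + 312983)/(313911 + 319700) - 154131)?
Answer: -633611/97659279050 ≈ -6.4880e-6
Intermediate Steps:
1/((-494992 + 312983)/(313911 + 319700) - 154131) = 1/(-182009/633611 - 154131) = 1/(-97659279050/633611) = -633611/97659279050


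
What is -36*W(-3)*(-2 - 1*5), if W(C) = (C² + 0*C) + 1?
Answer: 2520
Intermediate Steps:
W(C) = 1 + C² (W(C) = (C² + 0) + 1 = C² + 1 = 1 + C²)
-36*W(-3)*(-2 - 1*5) = -36*(1 + (-3)²)*(-2 - 1*5) = -36*(1 + 9)*(-2 - 5) = -360*(-7) = -36*(-70) = 2520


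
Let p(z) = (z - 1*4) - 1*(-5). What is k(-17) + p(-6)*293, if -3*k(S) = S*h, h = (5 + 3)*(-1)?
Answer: -4531/3 ≈ -1510.3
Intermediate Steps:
h = -8 (h = 8*(-1) = -8)
p(z) = 1 + z (p(z) = (z - 4) + 5 = (-4 + z) + 5 = 1 + z)
k(S) = 8*S/3 (k(S) = -S*(-8)/3 = -(-8)*S/3 = 8*S/3)
k(-17) + p(-6)*293 = (8/3)*(-17) + (1 - 6)*293 = -136/3 - 5*293 = -136/3 - 1465 = -4531/3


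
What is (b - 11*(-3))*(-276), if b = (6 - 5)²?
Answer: -9384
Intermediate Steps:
b = 1 (b = 1² = 1)
(b - 11*(-3))*(-276) = (1 - 11*(-3))*(-276) = (1 + 33)*(-276) = 34*(-276) = -9384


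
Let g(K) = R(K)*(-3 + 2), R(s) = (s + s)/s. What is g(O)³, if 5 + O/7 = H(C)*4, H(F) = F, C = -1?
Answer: -8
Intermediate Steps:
R(s) = 2 (R(s) = (2*s)/s = 2)
O = -63 (O = -35 + 7*(-1*4) = -35 + 7*(-4) = -35 - 28 = -63)
g(K) = -2 (g(K) = 2*(-3 + 2) = 2*(-1) = -2)
g(O)³ = (-2)³ = -8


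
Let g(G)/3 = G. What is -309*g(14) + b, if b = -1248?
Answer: -14226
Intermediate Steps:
g(G) = 3*G
-309*g(14) + b = -927*14 - 1248 = -309*42 - 1248 = -12978 - 1248 = -14226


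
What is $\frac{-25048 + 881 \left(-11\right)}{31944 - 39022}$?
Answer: $\frac{34739}{7078} \approx 4.908$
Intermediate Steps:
$\frac{-25048 + 881 \left(-11\right)}{31944 - 39022} = \frac{-25048 - 9691}{-7078} = \left(-34739\right) \left(- \frac{1}{7078}\right) = \frac{34739}{7078}$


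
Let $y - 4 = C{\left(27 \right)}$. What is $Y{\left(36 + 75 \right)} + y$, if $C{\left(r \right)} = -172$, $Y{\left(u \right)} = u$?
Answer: $-57$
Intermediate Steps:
$y = -168$ ($y = 4 - 172 = -168$)
$Y{\left(36 + 75 \right)} + y = \left(36 + 75\right) - 168 = 111 - 168 = -57$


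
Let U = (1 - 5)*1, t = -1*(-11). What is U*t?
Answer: -44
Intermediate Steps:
t = 11
U = -4 (U = -4*1 = -4)
U*t = -4*11 = -44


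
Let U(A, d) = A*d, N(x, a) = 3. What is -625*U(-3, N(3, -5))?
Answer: 5625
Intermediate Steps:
-625*U(-3, N(3, -5)) = -(-1875)*3 = -625*(-9) = 5625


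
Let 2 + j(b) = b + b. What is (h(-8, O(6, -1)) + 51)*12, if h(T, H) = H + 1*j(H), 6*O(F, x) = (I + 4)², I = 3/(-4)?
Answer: 5211/8 ≈ 651.38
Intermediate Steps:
I = -¾ (I = 3*(-¼) = -¾ ≈ -0.75000)
j(b) = -2 + 2*b (j(b) = -2 + (b + b) = -2 + 2*b)
O(F, x) = 169/96 (O(F, x) = (-¾ + 4)²/6 = (13/4)²/6 = (⅙)*(169/16) = 169/96)
h(T, H) = -2 + 3*H (h(T, H) = H + 1*(-2 + 2*H) = H + (-2 + 2*H) = -2 + 3*H)
(h(-8, O(6, -1)) + 51)*12 = ((-2 + 3*(169/96)) + 51)*12 = ((-2 + 169/32) + 51)*12 = (105/32 + 51)*12 = (1737/32)*12 = 5211/8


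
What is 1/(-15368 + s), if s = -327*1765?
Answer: -1/592523 ≈ -1.6877e-6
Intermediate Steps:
s = -577155
1/(-15368 + s) = 1/(-15368 - 577155) = 1/(-592523) = -1/592523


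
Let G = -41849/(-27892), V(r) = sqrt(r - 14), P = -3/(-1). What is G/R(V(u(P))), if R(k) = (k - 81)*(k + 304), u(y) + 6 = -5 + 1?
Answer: -42978923/707431071700 - 9332327*I*sqrt(6)/8489172860400 ≈ -6.0753e-5 - 2.6928e-6*I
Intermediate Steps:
P = 3 (P = -3*(-1) = 3)
u(y) = -10 (u(y) = -6 + (-5 + 1) = -6 - 4 = -10)
V(r) = sqrt(-14 + r)
G = 41849/27892 (G = -41849*(-1/27892) = 41849/27892 ≈ 1.5004)
R(k) = (-81 + k)*(304 + k)
G/R(V(u(P))) = 41849/(27892*(-24624 + (sqrt(-14 - 10))**2 + 223*sqrt(-14 - 10))) = 41849/(27892*(-24624 + (sqrt(-24))**2 + 223*sqrt(-24))) = 41849/(27892*(-24624 + (2*I*sqrt(6))**2 + 223*(2*I*sqrt(6)))) = 41849/(27892*(-24624 - 24 + 446*I*sqrt(6))) = 41849/(27892*(-24648 + 446*I*sqrt(6)))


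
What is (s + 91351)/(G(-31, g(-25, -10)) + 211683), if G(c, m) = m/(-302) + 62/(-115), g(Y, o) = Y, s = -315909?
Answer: -7798899340/7351734741 ≈ -1.0608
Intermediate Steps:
G(c, m) = -62/115 - m/302 (G(c, m) = m*(-1/302) + 62*(-1/115) = -m/302 - 62/115 = -62/115 - m/302)
(s + 91351)/(G(-31, g(-25, -10)) + 211683) = (-315909 + 91351)/((-62/115 - 1/302*(-25)) + 211683) = -224558/((-62/115 + 25/302) + 211683) = -224558/(-15849/34730 + 211683) = -224558/7351734741/34730 = -224558*34730/7351734741 = -7798899340/7351734741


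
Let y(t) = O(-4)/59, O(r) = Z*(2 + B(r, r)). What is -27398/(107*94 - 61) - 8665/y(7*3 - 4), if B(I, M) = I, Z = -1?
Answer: -5110871091/19994 ≈ -2.5562e+5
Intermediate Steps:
O(r) = -2 - r (O(r) = -(2 + r) = -2 - r)
y(t) = 2/59 (y(t) = (-2 - 1*(-4))/59 = (-2 + 4)*(1/59) = 2*(1/59) = 2/59)
-27398/(107*94 - 61) - 8665/y(7*3 - 4) = -27398/(107*94 - 61) - 8665/2/59 = -27398/(10058 - 61) - 8665*59/2 = -27398/9997 - 511235/2 = -5110871091/19994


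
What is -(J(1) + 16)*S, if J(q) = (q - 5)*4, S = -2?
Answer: 0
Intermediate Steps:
J(q) = -20 + 4*q (J(q) = (-5 + q)*4 = -20 + 4*q)
-(J(1) + 16)*S = -((-20 + 4*1) + 16)*(-2) = -((-20 + 4) + 16)*(-2) = -(-16 + 16)*(-2) = -0*(-2) = -1*0 = 0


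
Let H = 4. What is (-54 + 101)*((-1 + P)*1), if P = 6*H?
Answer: 1081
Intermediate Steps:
P = 24 (P = 6*4 = 24)
(-54 + 101)*((-1 + P)*1) = (-54 + 101)*((-1 + 24)*1) = 47*(23*1) = 47*23 = 1081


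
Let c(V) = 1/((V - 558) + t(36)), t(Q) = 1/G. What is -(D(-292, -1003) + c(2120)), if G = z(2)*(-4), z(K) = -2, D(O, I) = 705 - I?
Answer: -21344884/12497 ≈ -1708.0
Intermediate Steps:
G = 8 (G = -2*(-4) = 8)
t(Q) = ⅛ (t(Q) = 1/8 = ⅛)
c(V) = 1/(-4463/8 + V) (c(V) = 1/((V - 558) + ⅛) = 1/((-558 + V) + ⅛) = 1/(-4463/8 + V))
-(D(-292, -1003) + c(2120)) = -((705 - 1*(-1003)) + 8/(-4463 + 8*2120)) = -((705 + 1003) + 8/(-4463 + 16960)) = -(1708 + 8/12497) = -1*21344884/12497 = -21344884/12497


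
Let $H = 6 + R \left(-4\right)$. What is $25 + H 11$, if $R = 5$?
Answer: $-129$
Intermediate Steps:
$H = -14$ ($H = 6 + 5 \left(-4\right) = 6 - 20 = -14$)
$25 + H 11 = 25 - 154 = -129$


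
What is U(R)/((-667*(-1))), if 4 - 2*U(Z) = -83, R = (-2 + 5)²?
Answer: 3/46 ≈ 0.065217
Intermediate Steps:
R = 9 (R = 3² = 9)
U(Z) = 87/2 (U(Z) = 2 - ½*(-83) = 2 + 83/2 = 87/2)
U(R)/((-667*(-1))) = 87/(2*((-667*(-1)))) = (87/2)/667 = (87/2)*(1/667) = 3/46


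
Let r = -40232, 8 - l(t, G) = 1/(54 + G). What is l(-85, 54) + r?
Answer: -4344193/108 ≈ -40224.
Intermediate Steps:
l(t, G) = 8 - 1/(54 + G)
l(-85, 54) + r = (431 + 8*54)/(54 + 54) - 40232 = (431 + 432)/108 - 40232 = (1/108)*863 - 40232 = 863/108 - 40232 = -4344193/108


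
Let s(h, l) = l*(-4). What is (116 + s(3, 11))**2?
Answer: 5184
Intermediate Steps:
s(h, l) = -4*l
(116 + s(3, 11))**2 = (116 - 4*11)**2 = (116 - 44)**2 = 72**2 = 5184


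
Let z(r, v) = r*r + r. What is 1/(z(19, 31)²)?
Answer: 1/144400 ≈ 6.9252e-6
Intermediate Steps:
z(r, v) = r + r² (z(r, v) = r² + r = r + r²)
1/(z(19, 31)²) = 1/((19*(1 + 19))²) = 1/((19*20)²) = 1/(380²) = 1/144400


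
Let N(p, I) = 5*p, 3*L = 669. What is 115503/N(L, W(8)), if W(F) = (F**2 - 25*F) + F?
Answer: 115503/1115 ≈ 103.59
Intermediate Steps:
W(F) = F**2 - 24*F
L = 223 (L = (1/3)*669 = 223)
115503/N(L, W(8)) = 115503/((5*223)) = 115503/1115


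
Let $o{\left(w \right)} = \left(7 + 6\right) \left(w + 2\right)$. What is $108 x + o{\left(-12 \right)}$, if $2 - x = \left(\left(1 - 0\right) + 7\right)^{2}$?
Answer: $-6826$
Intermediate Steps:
$o{\left(w \right)} = 26 + 13 w$ ($o{\left(w \right)} = 13 \left(2 + w\right) = 26 + 13 w$)
$x = -62$ ($x = 2 - \left(\left(1 - 0\right) + 7\right)^{2} = 2 - \left(\left(1 + 0\right) + 7\right)^{2} = 2 - \left(1 + 7\right)^{2} = 2 - 8^{2} = 2 - 64 = -62$)
$108 x + o{\left(-12 \right)} = 108 \left(-62\right) + \left(26 + 13 \left(-12\right)\right) = -6696 + \left(26 - 156\right) = -6696 - 130 = -6826$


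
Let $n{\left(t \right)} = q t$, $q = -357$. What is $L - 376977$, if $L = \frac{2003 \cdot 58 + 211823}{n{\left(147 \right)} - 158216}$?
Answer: $- \frac{79427497012}{210695} \approx -3.7698 \cdot 10^{5}$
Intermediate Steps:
$n{\left(t \right)} = - 357 t$
$L = - \frac{327997}{210695}$ ($L = \frac{2003 \cdot 58 + 211823}{\left(-357\right) 147 - 158216} = \frac{116174 + 211823}{-52479 - 158216} = \frac{327997}{-210695} = 327997 \left(- \frac{1}{210695}\right) = - \frac{327997}{210695} \approx -1.5567$)
$L - 376977 = - \frac{327997}{210695} - 376977 = - \frac{79427497012}{210695}$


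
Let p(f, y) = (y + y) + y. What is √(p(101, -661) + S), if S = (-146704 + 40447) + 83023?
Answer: I*√25217 ≈ 158.8*I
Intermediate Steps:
p(f, y) = 3*y (p(f, y) = 2*y + y = 3*y)
S = -23234 (S = -106257 + 83023 = -23234)
√(p(101, -661) + S) = √(3*(-661) - 23234) = √(-1983 - 23234) = √(-25217) = I*√25217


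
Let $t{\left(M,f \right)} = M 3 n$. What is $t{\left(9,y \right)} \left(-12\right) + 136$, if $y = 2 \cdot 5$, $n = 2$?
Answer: $-512$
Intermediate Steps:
$y = 10$
$t{\left(M,f \right)} = 6 M$ ($t{\left(M,f \right)} = M 3 \cdot 2 = 3 M 2 = 6 M$)
$t{\left(9,y \right)} \left(-12\right) + 136 = 6 \cdot 9 \left(-12\right) + 136 = 54 \left(-12\right) + 136 = -648 + 136 = -512$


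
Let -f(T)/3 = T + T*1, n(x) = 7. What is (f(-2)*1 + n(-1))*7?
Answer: 133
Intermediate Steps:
f(T) = -6*T (f(T) = -3*(T + T*1) = -3*(T + T) = -6*T)
(f(-2)*1 + n(-1))*7 = (-6*(-2)*1 + 7)*7 = (12*1 + 7)*7 = (12 + 7)*7 = 19*7 = 133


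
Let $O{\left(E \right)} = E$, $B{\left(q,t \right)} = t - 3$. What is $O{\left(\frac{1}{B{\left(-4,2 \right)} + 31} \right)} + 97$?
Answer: $\frac{2911}{30} \approx 97.033$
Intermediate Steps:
$B{\left(q,t \right)} = -3 + t$
$O{\left(\frac{1}{B{\left(-4,2 \right)} + 31} \right)} + 97 = \frac{1}{\left(-3 + 2\right) + 31} + 97 = \frac{1}{-1 + 31} + 97 = \frac{1}{30} + 97 = \frac{2911}{30}$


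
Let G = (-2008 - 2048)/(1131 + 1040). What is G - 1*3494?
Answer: -583810/167 ≈ -3495.9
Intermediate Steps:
G = -312/167 (G = -4056/2171 = -4056*1/2171 = -312/167 ≈ -1.8683)
G - 1*3494 = -312/167 - 1*3494 = -312/167 - 3494 = -583810/167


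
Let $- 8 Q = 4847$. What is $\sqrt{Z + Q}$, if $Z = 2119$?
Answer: $\frac{3 \sqrt{2690}}{4} \approx 38.899$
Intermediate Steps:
$Q = - \frac{4847}{8}$ ($Q = \left(- \frac{1}{8}\right) 4847 = - \frac{4847}{8} \approx -605.88$)
$\sqrt{Z + Q} = \sqrt{2119 - \frac{4847}{8}} = \sqrt{\frac{12105}{8}} = \frac{3 \sqrt{2690}}{4}$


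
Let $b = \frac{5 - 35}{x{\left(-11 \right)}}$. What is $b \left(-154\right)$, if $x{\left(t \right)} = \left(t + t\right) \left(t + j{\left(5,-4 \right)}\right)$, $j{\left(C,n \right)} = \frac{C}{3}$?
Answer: $\frac{45}{2} \approx 22.5$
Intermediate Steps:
$j{\left(C,n \right)} = \frac{C}{3}$ ($j{\left(C,n \right)} = C \frac{1}{3} = \frac{C}{3}$)
$x{\left(t \right)} = 2 t \left(\frac{5}{3} + t\right)$ ($x{\left(t \right)} = \left(t + t\right) \left(t + \frac{1}{3} \cdot 5\right) = 2 t \left(t + \frac{5}{3}\right) = 2 t \left(\frac{5}{3} + t\right)$)
$b = - \frac{45}{308}$ ($b = \frac{5 - 35}{\frac{2}{3} \left(-11\right) \left(5 + 3 \left(-11\right)\right)} = \frac{5 - 35}{\frac{2}{3} \left(-11\right) \left(5 - 33\right)} = - \frac{30}{\frac{2}{3} \left(-11\right) \left(-28\right)} = - \frac{30}{\frac{616}{3}} = \left(-30\right) \frac{3}{616} = - \frac{45}{308} \approx -0.1461$)
$b \left(-154\right) = \left(- \frac{45}{308}\right) \left(-154\right) = \frac{45}{2}$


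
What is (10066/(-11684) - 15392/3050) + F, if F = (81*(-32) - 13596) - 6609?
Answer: -203152248207/8909050 ≈ -22803.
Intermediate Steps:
F = -22797 (F = (-2592 - 13596) - 6609 = -16188 - 6609 = -22797)
(10066/(-11684) - 15392/3050) + F = (10066/(-11684) - 15392/3050) - 22797 = (10066*(-1/11684) - 15392*1/3050) - 22797 = (-5033/5842 - 7696/1525) - 22797 = -52635357/8909050 - 22797 = -203152248207/8909050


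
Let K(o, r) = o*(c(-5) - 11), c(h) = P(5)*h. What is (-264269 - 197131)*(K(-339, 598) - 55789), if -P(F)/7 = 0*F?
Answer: 24020484000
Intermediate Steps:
P(F) = 0 (P(F) = -0*F = -7*0 = 0)
c(h) = 0 (c(h) = 0*h = 0)
K(o, r) = -11*o (K(o, r) = o*(0 - 11) = o*(-11) = -11*o)
(-264269 - 197131)*(K(-339, 598) - 55789) = (-264269 - 197131)*(-11*(-339) - 55789) = -461400*(3729 - 55789) = -461400*(-52060) = 24020484000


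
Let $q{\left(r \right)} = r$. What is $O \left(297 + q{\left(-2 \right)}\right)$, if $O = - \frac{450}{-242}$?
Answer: $\frac{66375}{121} \approx 548.55$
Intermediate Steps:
$O = \frac{225}{121}$ ($O = \left(-450\right) \left(- \frac{1}{242}\right) = \frac{225}{121} \approx 1.8595$)
$O \left(297 + q{\left(-2 \right)}\right) = \frac{225 \left(297 - 2\right)}{121} = \frac{225}{121} \cdot 295 = \frac{66375}{121}$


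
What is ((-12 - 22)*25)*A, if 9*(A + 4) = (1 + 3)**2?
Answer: 17000/9 ≈ 1888.9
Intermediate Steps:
A = -20/9 (A = -4 + (1 + 3)**2/9 = -4 + (1/9)*4**2 = -4 + (1/9)*16 = -4 + 16/9 = -20/9 ≈ -2.2222)
((-12 - 22)*25)*A = ((-12 - 22)*25)*(-20/9) = -34*25*(-20/9) = -850*(-20/9) = 17000/9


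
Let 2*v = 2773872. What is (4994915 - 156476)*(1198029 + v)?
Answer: 12507195469635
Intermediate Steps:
v = 1386936 (v = (½)*2773872 = 1386936)
(4994915 - 156476)*(1198029 + v) = (4994915 - 156476)*(1198029 + 1386936) = 4838439*2584965 = 12507195469635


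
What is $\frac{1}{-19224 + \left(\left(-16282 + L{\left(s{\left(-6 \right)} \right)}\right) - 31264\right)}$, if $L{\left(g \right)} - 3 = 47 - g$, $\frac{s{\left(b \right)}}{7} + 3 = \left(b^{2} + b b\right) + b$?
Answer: $- \frac{1}{67161} \approx -1.489 \cdot 10^{-5}$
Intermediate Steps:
$s{\left(b \right)} = -21 + 7 b + 14 b^{2}$ ($s{\left(b \right)} = -21 + 7 \left(\left(b^{2} + b b\right) + b\right) = -21 + 7 \left(\left(b^{2} + b^{2}\right) + b\right) = -21 + 7 \left(2 b^{2} + b\right) = -21 + 7 \left(b + 2 b^{2}\right) = -21 + \left(7 b + 14 b^{2}\right) = -21 + 7 b + 14 b^{2}$)
$L{\left(g \right)} = 50 - g$ ($L{\left(g \right)} = 3 - \left(-47 + g\right) = 50 - g$)
$\frac{1}{-19224 + \left(\left(-16282 + L{\left(s{\left(-6 \right)} \right)}\right) - 31264\right)} = \frac{1}{-19224 - 47937} = \frac{1}{-67161} = - \frac{1}{67161}$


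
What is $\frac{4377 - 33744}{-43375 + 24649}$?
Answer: $\frac{9789}{6242} \approx 1.5682$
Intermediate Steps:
$\frac{4377 - 33744}{-43375 + 24649} = - \frac{29367}{-18726} = \left(-29367\right) \left(- \frac{1}{18726}\right) = \frac{9789}{6242}$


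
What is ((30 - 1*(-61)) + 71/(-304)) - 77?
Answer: 4185/304 ≈ 13.766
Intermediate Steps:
((30 - 1*(-61)) + 71/(-304)) - 77 = ((30 + 61) + 71*(-1/304)) - 77 = (91 - 71/304) - 77 = 27593/304 - 77 = 4185/304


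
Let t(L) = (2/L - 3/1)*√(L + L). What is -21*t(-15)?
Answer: 329*I*√30/5 ≈ 360.4*I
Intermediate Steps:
t(L) = √2*√L*(-3 + 2/L) (t(L) = (2/L - 3*1)*√(2*L) = (2/L - 3)*(√2*√L) = (-3 + 2/L)*(√2*√L) = √2*√L*(-3 + 2/L))
-21*t(-15) = -21*√2*(2 - 3*(-15))/√(-15) = -21*√2*(-I*√15/15)*(2 + 45) = -21*√2*(-I*√15/15)*47 = -(-329)*I*√30/5 = 329*I*√30/5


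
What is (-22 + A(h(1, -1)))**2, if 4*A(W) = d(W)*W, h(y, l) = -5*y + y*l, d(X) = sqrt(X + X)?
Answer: 457 + 132*I*sqrt(3) ≈ 457.0 + 228.63*I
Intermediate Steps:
d(X) = sqrt(2)*sqrt(X) (d(X) = sqrt(2*X) = sqrt(2)*sqrt(X))
h(y, l) = -5*y + l*y
A(W) = sqrt(2)*W**(3/2)/4 (A(W) = ((sqrt(2)*sqrt(W))*W)/4 = (sqrt(2)*W**(3/2))/4 = sqrt(2)*W**(3/2)/4)
(-22 + A(h(1, -1)))**2 = (-22 + sqrt(2)*(1*(-5 - 1))**(3/2)/4)**2 = (-22 + sqrt(2)*(1*(-6))**(3/2)/4)**2 = (-22 + sqrt(2)*(-6)**(3/2)/4)**2 = (-22 + sqrt(2)*(-6*I*sqrt(6))/4)**2 = (-22 - 3*I*sqrt(3))**2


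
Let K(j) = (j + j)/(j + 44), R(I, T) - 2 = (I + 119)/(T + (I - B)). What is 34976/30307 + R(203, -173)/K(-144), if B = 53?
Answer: -547819/181842 ≈ -3.0126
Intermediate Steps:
R(I, T) = 2 + (119 + I)/(-53 + I + T) (R(I, T) = 2 + (I + 119)/(T + (I - 1*53)) = 2 + (119 + I)/(T + (I - 53)) = 2 + (119 + I)/(T + (-53 + I)) = 2 + (119 + I)/(-53 + I + T))
K(j) = 2*j/(44 + j) (K(j) = (2*j)/(44 + j) = 2*j/(44 + j))
34976/30307 + R(203, -173)/K(-144) = 34976/30307 + ((13 + 2*(-173) + 3*203)/(-53 + 203 - 173))/((2*(-144)/(44 - 144))) = 34976*(1/30307) + ((13 - 346 + 609)/(-23))/((2*(-144)/(-100))) = 34976/30307 + (-1/23*276)/((2*(-144)*(-1/100))) = 34976/30307 - 12/72/25 = 34976/30307 - 12*25/72 = 34976/30307 - 25/6 = -547819/181842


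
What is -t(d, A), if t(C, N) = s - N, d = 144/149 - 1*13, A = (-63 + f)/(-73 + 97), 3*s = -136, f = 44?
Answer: 1069/24 ≈ 44.542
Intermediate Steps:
s = -136/3 (s = (⅓)*(-136) = -136/3 ≈ -45.333)
A = -19/24 (A = (-63 + 44)/(-73 + 97) = -19/24 ≈ -0.79167)
d = -1793/149 (d = 144*(1/149) - 13 = 144/149 - 13 = -1793/149 ≈ -12.034)
t(C, N) = -136/3 - N
-t(d, A) = -(-136/3 - 1*(-19/24)) = -(-136/3 + 19/24) = -1*(-1069/24) = 1069/24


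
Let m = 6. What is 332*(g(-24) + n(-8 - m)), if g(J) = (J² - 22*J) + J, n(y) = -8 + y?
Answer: 351256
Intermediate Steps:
g(J) = J² - 21*J
332*(g(-24) + n(-8 - m)) = 332*(-24*(-21 - 24) + (-8 + (-8 - 1*6))) = 332*(-24*(-45) + (-8 + (-8 - 6))) = 332*(1080 + (-8 - 14)) = 332*(1080 - 22) = 332*1058 = 351256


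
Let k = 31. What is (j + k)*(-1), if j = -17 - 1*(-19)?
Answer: -33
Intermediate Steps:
j = 2 (j = -17 + 19 = 2)
(j + k)*(-1) = (2 + 31)*(-1) = 33*(-1) = -33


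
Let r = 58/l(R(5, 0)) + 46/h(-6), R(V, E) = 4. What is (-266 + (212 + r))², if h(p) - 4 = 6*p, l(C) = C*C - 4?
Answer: 5900041/2304 ≈ 2560.8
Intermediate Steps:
l(C) = -4 + C² (l(C) = C² - 4 = -4 + C²)
h(p) = 4 + 6*p
r = 163/48 (r = 58/(-4 + 4²) + 46/(4 + 6*(-6)) = 58/(-4 + 16) + 46/(4 - 36) = 58/12 + 46/(-32) = 58*(1/12) + 46*(-1/32) = 29/6 - 23/16 = 163/48 ≈ 3.3958)
(-266 + (212 + r))² = (-266 + (212 + 163/48))² = (-266 + 10339/48)² = (-2429/48)² = 5900041/2304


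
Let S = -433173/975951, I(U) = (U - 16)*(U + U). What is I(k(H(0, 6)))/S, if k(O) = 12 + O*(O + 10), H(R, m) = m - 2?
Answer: -176972448/11107 ≈ -15933.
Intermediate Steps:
H(R, m) = -2 + m
k(O) = 12 + O*(10 + O)
I(U) = 2*U*(-16 + U) (I(U) = (-16 + U)*(2*U) = 2*U*(-16 + U))
S = -144391/325317 (S = -433173*1/975951 = -144391/325317 ≈ -0.44385)
I(k(H(0, 6)))/S = (2*(12 + (-2 + 6)² + 10*(-2 + 6))*(-16 + (12 + (-2 + 6)² + 10*(-2 + 6))))/(-144391/325317) = (2*(12 + 4² + 10*4)*(-16 + (12 + 4² + 10*4)))*(-325317/144391) = (2*(12 + 16 + 40)*(-16 + (12 + 16 + 40)))*(-325317/144391) = (2*68*(-16 + 68))*(-325317/144391) = (2*68*52)*(-325317/144391) = 7072*(-325317/144391) = -176972448/11107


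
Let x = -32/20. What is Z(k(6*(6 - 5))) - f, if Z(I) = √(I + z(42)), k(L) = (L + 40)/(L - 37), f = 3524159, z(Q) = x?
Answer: -3524159 + I*√74090/155 ≈ -3.5242e+6 + 1.7561*I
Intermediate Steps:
x = -8/5 (x = -32*1/20 = -8/5 ≈ -1.6000)
z(Q) = -8/5
k(L) = (40 + L)/(-37 + L)
Z(I) = √(-8/5 + I) (Z(I) = √(I - 8/5) = √(-8/5 + I))
Z(k(6*(6 - 5))) - f = √(-40 + 25*((40 + 6*(6 - 5))/(-37 + 6*(6 - 5))))/5 - 1*3524159 = √(-40 + 25*((40 + 6*1)/(-37 + 6*1)))/5 - 3524159 = √(-40 + 25*((40 + 6)/(-37 + 6)))/5 - 3524159 = √(-40 + 25*(46/(-31)))/5 - 3524159 = √(-40 + 25*(-1/31*46))/5 - 3524159 = √(-40 + 25*(-46/31))/5 - 3524159 = √(-40 - 1150/31)/5 - 3524159 = √(-2390/31)/5 - 3524159 = (I*√74090/31)/5 - 3524159 = I*√74090/155 - 3524159 = -3524159 + I*√74090/155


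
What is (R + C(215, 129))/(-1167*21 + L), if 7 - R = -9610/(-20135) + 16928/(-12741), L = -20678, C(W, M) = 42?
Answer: -365396171/331193185185 ≈ -0.0011033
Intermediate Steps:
R = 402836903/51308007 (R = 7 - (-9610/(-20135) + 16928/(-12741)) = 7 - (-9610*(-1/20135) + 16928*(-1/12741)) = 7 - (1922/4027 - 16928/12741) = 7 - 1*(-43680854/51308007) = 7 + 43680854/51308007 = 402836903/51308007 ≈ 7.8513)
(R + C(215, 129))/(-1167*21 + L) = (402836903/51308007 + 42)/(-1167*21 - 20678) = 2557773197/(51308007*(-24507 - 20678)) = (2557773197/51308007)/(-45185) = (2557773197/51308007)*(-1/45185) = -365396171/331193185185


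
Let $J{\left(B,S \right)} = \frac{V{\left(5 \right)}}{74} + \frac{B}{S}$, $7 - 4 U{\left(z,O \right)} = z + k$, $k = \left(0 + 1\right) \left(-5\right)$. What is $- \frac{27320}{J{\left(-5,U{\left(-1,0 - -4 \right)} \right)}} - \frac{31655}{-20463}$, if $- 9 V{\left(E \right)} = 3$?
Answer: $\frac{1613556835475}{91121739} \approx 17708.0$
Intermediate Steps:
$V{\left(E \right)} = - \frac{1}{3}$ ($V{\left(E \right)} = \left(- \frac{1}{9}\right) 3 = - \frac{1}{3}$)
$k = -5$ ($k = 1 \left(-5\right) = -5$)
$U{\left(z,O \right)} = 3 - \frac{z}{4}$ ($U{\left(z,O \right)} = \frac{7}{4} - \frac{z - 5}{4} = \frac{7}{4} - \frac{-5 + z}{4} = \frac{7}{4} - \left(- \frac{5}{4} + \frac{z}{4}\right) = 3 - \frac{z}{4}$)
$J{\left(B,S \right)} = - \frac{1}{222} + \frac{B}{S}$ ($J{\left(B,S \right)} = - \frac{1}{3 \cdot 74} + \frac{B}{S} = \left(- \frac{1}{3}\right) \frac{1}{74} + \frac{B}{S} = - \frac{1}{222} + \frac{B}{S}$)
$- \frac{27320}{J{\left(-5,U{\left(-1,0 - -4 \right)} \right)}} - \frac{31655}{-20463} = - \frac{27320}{\frac{1}{3 - - \frac{1}{4}} \left(-5 - \frac{3 - - \frac{1}{4}}{222}\right)} - \frac{31655}{-20463} = - \frac{27320}{\frac{1}{3 + \frac{1}{4}} \left(-5 - \frac{3 + \frac{1}{4}}{222}\right)} - - \frac{31655}{20463} = - \frac{27320}{\frac{1}{\frac{13}{4}} \left(-5 - \frac{13}{888}\right)} + \frac{31655}{20463} = - \frac{27320}{\frac{4}{13} \left(-5 - \frac{13}{888}\right)} + \frac{31655}{20463} = - \frac{27320}{\frac{4}{13} \left(- \frac{4453}{888}\right)} + \frac{31655}{20463} = - \frac{27320}{- \frac{4453}{2886}} + \frac{31655}{20463} = \left(-27320\right) \left(- \frac{2886}{4453}\right) + \frac{31655}{20463} = \frac{78845520}{4453} + \frac{31655}{20463} = \frac{1613556835475}{91121739}$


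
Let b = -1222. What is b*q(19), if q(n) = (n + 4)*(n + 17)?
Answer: -1011816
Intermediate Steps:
q(n) = (4 + n)*(17 + n)
b*q(19) = -1222*(68 + 19² + 21*19) = -1222*(68 + 361 + 399) = -1222*828 = -1011816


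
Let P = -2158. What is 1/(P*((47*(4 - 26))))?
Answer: 1/2231372 ≈ 4.4815e-7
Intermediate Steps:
1/(P*((47*(4 - 26)))) = 1/((-2158)*((47*(4 - 26)))) = -1/(2158*(47*(-22))) = -1/2158/(-1034) = -1/2158*(-1/1034) = 1/2231372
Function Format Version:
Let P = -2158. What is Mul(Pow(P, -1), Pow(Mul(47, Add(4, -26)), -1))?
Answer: Rational(1, 2231372) ≈ 4.4815e-7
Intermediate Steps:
Mul(Pow(P, -1), Pow(Mul(47, Add(4, -26)), -1)) = Mul(Pow(-2158, -1), Pow(Mul(47, Add(4, -26)), -1)) = Mul(Rational(-1, 2158), Pow(Mul(47, -22), -1)) = Mul(Rational(-1, 2158), Pow(-1034, -1)) = Mul(Rational(-1, 2158), Rational(-1, 1034)) = Rational(1, 2231372)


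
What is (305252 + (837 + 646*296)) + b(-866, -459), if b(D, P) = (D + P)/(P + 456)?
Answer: 1493240/3 ≈ 4.9775e+5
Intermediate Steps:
b(D, P) = (D + P)/(456 + P)
(305252 + (837 + 646*296)) + b(-866, -459) = (305252 + (837 + 646*296)) + (-866 - 459)/(456 - 459) = (305252 + (837 + 191216)) - 1325/(-3) = (305252 + 192053) - ⅓*(-1325) = 497305 + 1325/3 = 1493240/3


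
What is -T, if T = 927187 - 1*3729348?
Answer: 2802161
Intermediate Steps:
T = -2802161 (T = 927187 - 3729348 = -2802161)
-T = -1*(-2802161) = 2802161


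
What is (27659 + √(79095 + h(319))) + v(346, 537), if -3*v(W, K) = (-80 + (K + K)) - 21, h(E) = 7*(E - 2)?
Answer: 82004/3 + √81314 ≈ 27620.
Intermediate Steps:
h(E) = -14 + 7*E (h(E) = 7*(-2 + E) = -14 + 7*E)
v(W, K) = 101/3 - 2*K/3 (v(W, K) = -((-80 + (K + K)) - 21)/3 = -((-80 + 2*K) - 21)/3 = -(-101 + 2*K)/3 = 101/3 - 2*K/3)
(27659 + √(79095 + h(319))) + v(346, 537) = (27659 + √(79095 + (-14 + 7*319))) + (101/3 - ⅔*537) = (27659 + √(79095 + (-14 + 2233))) + (101/3 - 358) = (27659 + √(79095 + 2219)) - 973/3 = (27659 + √81314) - 973/3 = 82004/3 + √81314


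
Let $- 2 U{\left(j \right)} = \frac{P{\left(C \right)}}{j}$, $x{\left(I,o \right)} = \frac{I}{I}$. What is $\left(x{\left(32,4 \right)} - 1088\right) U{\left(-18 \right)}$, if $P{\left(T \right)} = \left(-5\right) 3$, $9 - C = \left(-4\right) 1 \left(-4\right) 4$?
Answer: $\frac{5435}{12} \approx 452.92$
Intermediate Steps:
$x{\left(I,o \right)} = 1$
$C = -55$ ($C = 9 - \left(-4\right) 1 \left(-4\right) 4 = 9 - \left(-4\right) \left(-4\right) 4 = 9 - 16 \cdot 4 = 9 - 64 = -55$)
$P{\left(T \right)} = -15$
$U{\left(j \right)} = \frac{15}{2 j}$ ($U{\left(j \right)} = - \frac{\left(-15\right) \frac{1}{j}}{2} = \frac{15}{2 j}$)
$\left(x{\left(32,4 \right)} - 1088\right) U{\left(-18 \right)} = \left(1 - 1088\right) \frac{15}{2 \left(-18\right)} = - 1087 \cdot \frac{15}{2} \left(- \frac{1}{18}\right) = \left(-1087\right) \left(- \frac{5}{12}\right) = \frac{5435}{12}$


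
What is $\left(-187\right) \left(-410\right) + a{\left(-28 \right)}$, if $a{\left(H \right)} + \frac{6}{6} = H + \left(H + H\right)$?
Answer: $76585$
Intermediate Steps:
$a{\left(H \right)} = -1 + 3 H$ ($a{\left(H \right)} = -1 + \left(H + \left(H + H\right)\right) = -1 + \left(H + 2 H\right) = -1 + 3 H$)
$\left(-187\right) \left(-410\right) + a{\left(-28 \right)} = \left(-187\right) \left(-410\right) + \left(-1 + 3 \left(-28\right)\right) = 76670 - 85 = 76585$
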